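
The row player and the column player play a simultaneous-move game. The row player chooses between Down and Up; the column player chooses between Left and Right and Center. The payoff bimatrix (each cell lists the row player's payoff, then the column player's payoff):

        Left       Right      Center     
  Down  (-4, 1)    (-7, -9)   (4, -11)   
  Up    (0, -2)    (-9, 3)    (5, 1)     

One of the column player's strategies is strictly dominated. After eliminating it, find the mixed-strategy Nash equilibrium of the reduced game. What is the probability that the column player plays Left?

q = 1/3

The column player's strategy Center is strictly dominated by Right: -9 > -11 and 3 > 1. Eliminate Center.
The column player's mix must leave the row player indifferent between Down and Up.
  the row player's payoff to Down: q·(-4) + (1−q)·(-7) = 3q - 7
  the row player's payoff to Up: q·0 + (1−q)·(-9) = 9q - 9
  3q - 7 = 9q - 9  ⇒  -6q = -2  ⇒  q = 1/3.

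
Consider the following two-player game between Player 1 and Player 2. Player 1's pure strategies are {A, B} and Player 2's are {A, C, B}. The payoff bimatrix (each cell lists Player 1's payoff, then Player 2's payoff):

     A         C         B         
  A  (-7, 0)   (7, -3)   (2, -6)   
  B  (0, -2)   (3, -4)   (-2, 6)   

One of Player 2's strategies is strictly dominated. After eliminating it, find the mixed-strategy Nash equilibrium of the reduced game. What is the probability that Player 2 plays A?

q = 4/11

Player 2's strategy C is strictly dominated by A: 0 > -3 and -2 > -4. Eliminate C.
Set Player 1's expected payoff from A equal to that from B:
  Player 1's payoff from A: q·(-7) + (1−q)·2 = -9q + 2
  Player 1's payoff from B: q·0 + (1−q)·(-2) = 2q - 2
  -9q + 2 = 2q - 2  ⇒  -11q = -4  ⇒  q = 4/11.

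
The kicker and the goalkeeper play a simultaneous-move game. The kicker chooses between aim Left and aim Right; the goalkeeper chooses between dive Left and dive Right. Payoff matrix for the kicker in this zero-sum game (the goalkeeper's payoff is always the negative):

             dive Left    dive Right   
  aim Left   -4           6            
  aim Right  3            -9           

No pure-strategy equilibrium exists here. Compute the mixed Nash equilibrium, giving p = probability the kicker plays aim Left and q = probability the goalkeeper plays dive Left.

In a mixed equilibrium the goalkeeper is indifferent between dive Left and dive Right; this condition fixes p.
  the goalkeeper's payoff to dive Left: p·4 + (1−p)·(-3) = 7p - 3
  the goalkeeper's payoff to dive Right: p·(-6) + (1−p)·9 = -15p + 9
  7p - 3 = -15p + 9  ⇒  22p = 12  ⇒  p = 6/11.
For the kicker to be willing to mix, the kicker must be indifferent between aim Left and aim Right, which pins down the goalkeeper's mix.
  the kicker's expected payoff from aim Left: q·(-4) + (1−q)·6 = -10q + 6
  the kicker's expected payoff from aim Right: q·3 + (1−q)·(-9) = 12q - 9
  -10q + 6 = 12q - 9  ⇒  -22q = -15  ⇒  q = 15/22.

p = 6/11, q = 15/22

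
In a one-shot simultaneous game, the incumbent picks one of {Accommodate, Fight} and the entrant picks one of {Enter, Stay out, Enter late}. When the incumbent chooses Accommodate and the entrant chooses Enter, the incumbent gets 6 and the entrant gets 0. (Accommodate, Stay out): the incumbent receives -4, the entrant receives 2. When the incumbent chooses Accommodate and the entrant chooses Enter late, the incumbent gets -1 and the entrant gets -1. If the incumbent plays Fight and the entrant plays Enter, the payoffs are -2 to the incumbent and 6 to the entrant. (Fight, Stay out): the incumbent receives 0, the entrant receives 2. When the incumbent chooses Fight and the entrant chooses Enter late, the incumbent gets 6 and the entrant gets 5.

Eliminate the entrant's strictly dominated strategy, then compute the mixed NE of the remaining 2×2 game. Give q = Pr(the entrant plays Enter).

The entrant's strategy Enter late is strictly dominated by Enter: 0 > -1 and 6 > 5. Eliminate Enter late.
The entrant's mix must leave the incumbent indifferent between Accommodate and Fight.
  the incumbent's expected payoff from Accommodate: q·6 + (1−q)·(-4) = 10q - 4
  the incumbent's expected payoff from Fight: q·(-2) + (1−q)·0 = -2q
  10q - 4 = -2q  ⇒  12q = 4  ⇒  q = 1/3.

q = 1/3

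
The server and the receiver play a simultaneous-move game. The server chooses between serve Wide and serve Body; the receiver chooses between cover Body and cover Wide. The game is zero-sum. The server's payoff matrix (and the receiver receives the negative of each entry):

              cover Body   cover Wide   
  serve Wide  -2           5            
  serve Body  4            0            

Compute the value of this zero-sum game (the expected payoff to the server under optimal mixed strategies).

The server's indifference between serve Wide and serve Body determines the receiver's mixing probability q:
  the server's expected payoff from serve Wide: q·(-2) + (1−q)·5 = -7q + 5
  the server's expected payoff from serve Body: q·4 + (1−q)·0 = 4q
  -7q + 5 = 4q  ⇒  -11q = -5  ⇒  q = 5/11.
The value is the server's expected payoff against this mix (using serve Wide): (5/11)·(-2) + (6/11)·5 = 20/11.

v = 20/11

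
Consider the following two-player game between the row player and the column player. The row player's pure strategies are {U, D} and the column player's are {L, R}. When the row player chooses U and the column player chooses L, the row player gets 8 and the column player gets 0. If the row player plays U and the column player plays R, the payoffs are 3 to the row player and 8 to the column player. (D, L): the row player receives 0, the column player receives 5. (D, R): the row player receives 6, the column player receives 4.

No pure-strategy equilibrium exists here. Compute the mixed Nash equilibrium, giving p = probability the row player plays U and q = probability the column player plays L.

p = 1/9, q = 3/11

In a mixed equilibrium the column player is indifferent between L and R; this condition fixes p.
  the column player's payoff to L: p·0 + (1−p)·5 = -5p + 5
  the column player's payoff to R: p·8 + (1−p)·4 = 4p + 4
  -5p + 5 = 4p + 4  ⇒  -9p = -1  ⇒  p = 1/9.
In a mixed equilibrium the row player is indifferent between U and D; this condition fixes q.
  the row player's payoff from U: q·8 + (1−q)·3 = 5q + 3
  the row player's payoff from D: q·0 + (1−q)·6 = -6q + 6
  5q + 3 = -6q + 6  ⇒  11q = 3  ⇒  q = 3/11.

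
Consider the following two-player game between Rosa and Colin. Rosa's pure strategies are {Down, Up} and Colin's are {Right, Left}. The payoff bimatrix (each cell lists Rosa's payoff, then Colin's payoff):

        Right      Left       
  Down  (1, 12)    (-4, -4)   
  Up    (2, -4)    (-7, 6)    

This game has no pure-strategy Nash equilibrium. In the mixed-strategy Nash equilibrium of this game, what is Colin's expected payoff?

28/13

Set Colin's expected payoff from Right equal to that from Left:
  Colin's payoff from Right: p·12 + (1−p)·(-4) = 16p - 4
  Colin's payoff from Left: p·(-4) + (1−p)·6 = -10p + 6
  16p - 4 = -10p + 6  ⇒  26p = 10  ⇒  p = 5/13.
At equilibrium Colin is indifferent across columns, so Colin's payoff equals the payoff from Right: (5/13)·12 + (8/13)·(-4) = 28/13.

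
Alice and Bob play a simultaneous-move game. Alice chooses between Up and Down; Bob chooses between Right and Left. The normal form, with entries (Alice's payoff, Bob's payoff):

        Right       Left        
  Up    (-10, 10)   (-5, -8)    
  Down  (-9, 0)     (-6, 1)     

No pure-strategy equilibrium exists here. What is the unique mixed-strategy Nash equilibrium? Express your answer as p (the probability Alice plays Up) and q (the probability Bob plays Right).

p = 1/19, q = 1/2

Alice's mix must leave Bob indifferent between Right and Left.
  Bob's payoff to Right: p·10 + (1−p)·0 = 10p
  Bob's payoff to Left: p·(-8) + (1−p)·1 = -9p + 1
  10p = -9p + 1  ⇒  19p = 1  ⇒  p = 1/19.
Set Alice's expected payoff from Up equal to that from Down:
  Alice's payoff from Up: q·(-10) + (1−q)·(-5) = -5q - 5
  Alice's payoff from Down: q·(-9) + (1−q)·(-6) = -3q - 6
  -5q - 5 = -3q - 6  ⇒  -2q = -1  ⇒  q = 1/2.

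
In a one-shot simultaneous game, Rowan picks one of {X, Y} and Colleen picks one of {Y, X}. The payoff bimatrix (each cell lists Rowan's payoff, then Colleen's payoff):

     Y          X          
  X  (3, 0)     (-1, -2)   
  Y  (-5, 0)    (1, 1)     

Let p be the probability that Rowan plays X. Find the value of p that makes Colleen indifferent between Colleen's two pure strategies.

p = 1/3

Colleen's indifference between Y and X determines Rowan's mixing probability p:
  Colleen's payoff from Y: p·0 + (1−p)·0 = 0
  Colleen's payoff from X: p·(-2) + (1−p)·1 = -3p + 1
  0 = -3p + 1  ⇒  3p = 1  ⇒  p = 1/3.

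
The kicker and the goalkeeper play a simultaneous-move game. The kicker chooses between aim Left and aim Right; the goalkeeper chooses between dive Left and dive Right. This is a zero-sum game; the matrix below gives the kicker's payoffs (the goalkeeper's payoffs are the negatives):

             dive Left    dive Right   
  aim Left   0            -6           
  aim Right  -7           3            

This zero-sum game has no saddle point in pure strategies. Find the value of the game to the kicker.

v = -21/8

In a mixed equilibrium the kicker is indifferent between aim Left and aim Right; this condition fixes q.
  the kicker's expected payoff from aim Left: q·0 + (1−q)·(-6) = 6q - 6
  the kicker's expected payoff from aim Right: q·(-7) + (1−q)·3 = -10q + 3
  6q - 6 = -10q + 3  ⇒  16q = 9  ⇒  q = 9/16.
The value is the kicker's expected payoff against this mix (using aim Left): (9/16)·0 + (7/16)·(-6) = -21/8.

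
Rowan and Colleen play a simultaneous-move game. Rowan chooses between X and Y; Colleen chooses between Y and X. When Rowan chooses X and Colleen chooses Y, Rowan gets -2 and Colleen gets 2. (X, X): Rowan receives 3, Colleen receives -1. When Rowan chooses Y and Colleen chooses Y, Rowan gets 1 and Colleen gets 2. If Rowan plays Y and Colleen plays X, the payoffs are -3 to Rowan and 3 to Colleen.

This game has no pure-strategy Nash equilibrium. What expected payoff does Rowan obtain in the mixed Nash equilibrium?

-1/3

In a mixed equilibrium Rowan is indifferent between X and Y; this condition fixes q.
  Rowan's payoff to X: q·(-2) + (1−q)·3 = -5q + 3
  Rowan's payoff to Y: q·1 + (1−q)·(-3) = 4q - 3
  -5q + 3 = 4q - 3  ⇒  -9q = -6  ⇒  q = 2/3.
At equilibrium Rowan is indifferent across rows, so Rowan's payoff equals the payoff from X: (2/3)·(-2) + (1/3)·3 = -1/3.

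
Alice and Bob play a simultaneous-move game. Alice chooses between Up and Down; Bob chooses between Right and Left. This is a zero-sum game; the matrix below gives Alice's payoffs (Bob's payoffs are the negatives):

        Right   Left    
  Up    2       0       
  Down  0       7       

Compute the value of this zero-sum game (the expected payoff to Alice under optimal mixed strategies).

v = 14/9

Set Alice's expected payoff from Up equal to that from Down:
  Alice's payoff to Up: q·2 + (1−q)·0 = 2q
  Alice's payoff to Down: q·0 + (1−q)·7 = -7q + 7
  2q = -7q + 7  ⇒  9q = 7  ⇒  q = 7/9.
The value is Alice's expected payoff against this mix (using Up): (7/9)·2 + (2/9)·0 = 14/9.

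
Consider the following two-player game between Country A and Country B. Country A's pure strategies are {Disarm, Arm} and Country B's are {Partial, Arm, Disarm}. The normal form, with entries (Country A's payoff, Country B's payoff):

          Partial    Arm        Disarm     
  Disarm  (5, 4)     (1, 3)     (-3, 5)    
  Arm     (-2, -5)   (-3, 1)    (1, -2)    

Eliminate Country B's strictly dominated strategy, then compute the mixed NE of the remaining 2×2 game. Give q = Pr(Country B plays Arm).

Country B's strategy Partial is strictly dominated by Disarm: 5 > 4 and -2 > -5. Eliminate Partial.
For Country A to be willing to mix, Country A must be indifferent between Disarm and Arm, which pins down Country B's mix.
  Country A's payoff to Disarm: q·1 + (1−q)·(-3) = 4q - 3
  Country A's payoff to Arm: q·(-3) + (1−q)·1 = -4q + 1
  4q - 3 = -4q + 1  ⇒  8q = 4  ⇒  q = 1/2.

q = 1/2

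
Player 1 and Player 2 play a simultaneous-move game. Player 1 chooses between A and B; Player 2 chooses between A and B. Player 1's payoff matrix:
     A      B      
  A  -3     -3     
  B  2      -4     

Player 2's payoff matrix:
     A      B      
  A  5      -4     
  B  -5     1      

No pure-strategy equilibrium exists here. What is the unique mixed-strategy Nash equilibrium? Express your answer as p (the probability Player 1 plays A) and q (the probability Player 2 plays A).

In a mixed equilibrium Player 2 is indifferent between A and B; this condition fixes p.
  Player 2's payoff from A: p·5 + (1−p)·(-5) = 10p - 5
  Player 2's payoff from B: p·(-4) + (1−p)·1 = -5p + 1
  10p - 5 = -5p + 1  ⇒  15p = 6  ⇒  p = 2/5.
In a mixed equilibrium Player 1 is indifferent between A and B; this condition fixes q.
  Player 1's expected payoff from A: q·(-3) + (1−q)·(-3) = -3
  Player 1's expected payoff from B: q·2 + (1−q)·(-4) = 6q - 4
  -3 = 6q - 4  ⇒  -6q = -1  ⇒  q = 1/6.

p = 2/5, q = 1/6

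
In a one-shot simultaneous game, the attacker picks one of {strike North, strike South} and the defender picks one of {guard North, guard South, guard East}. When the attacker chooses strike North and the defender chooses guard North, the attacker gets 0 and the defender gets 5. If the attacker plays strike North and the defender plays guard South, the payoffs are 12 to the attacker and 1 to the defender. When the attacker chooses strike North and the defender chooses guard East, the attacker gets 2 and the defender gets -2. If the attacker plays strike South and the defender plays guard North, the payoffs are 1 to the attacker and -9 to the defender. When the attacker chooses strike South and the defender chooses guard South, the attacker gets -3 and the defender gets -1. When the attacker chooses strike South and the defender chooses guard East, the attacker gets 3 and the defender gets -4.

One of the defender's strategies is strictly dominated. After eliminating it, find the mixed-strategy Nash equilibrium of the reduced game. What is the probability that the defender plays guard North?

The defender's strategy guard East is strictly dominated by guard South: 1 > -2 and -1 > -4. Eliminate guard East.
In a mixed equilibrium the attacker is indifferent between strike North and strike South; this condition fixes q.
  the attacker's payoff to strike North: q·0 + (1−q)·12 = -12q + 12
  the attacker's payoff to strike South: q·1 + (1−q)·(-3) = 4q - 3
  -12q + 12 = 4q - 3  ⇒  -16q = -15  ⇒  q = 15/16.

q = 15/16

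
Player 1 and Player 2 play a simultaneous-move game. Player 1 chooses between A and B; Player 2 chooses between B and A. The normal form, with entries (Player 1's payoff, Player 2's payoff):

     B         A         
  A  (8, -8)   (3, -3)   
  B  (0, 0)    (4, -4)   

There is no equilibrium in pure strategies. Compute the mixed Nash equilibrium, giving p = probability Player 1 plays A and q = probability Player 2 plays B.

Set Player 2's expected payoff from B equal to that from A:
  Player 2's payoff from B: p·(-8) + (1−p)·0 = -8p
  Player 2's payoff from A: p·(-3) + (1−p)·(-4) = p - 4
  -8p = p - 4  ⇒  -9p = -4  ⇒  p = 4/9.
In a mixed equilibrium Player 1 is indifferent between A and B; this condition fixes q.
  Player 1's payoff from A: q·8 + (1−q)·3 = 5q + 3
  Player 1's payoff from B: q·0 + (1−q)·4 = -4q + 4
  5q + 3 = -4q + 4  ⇒  9q = 1  ⇒  q = 1/9.

p = 4/9, q = 1/9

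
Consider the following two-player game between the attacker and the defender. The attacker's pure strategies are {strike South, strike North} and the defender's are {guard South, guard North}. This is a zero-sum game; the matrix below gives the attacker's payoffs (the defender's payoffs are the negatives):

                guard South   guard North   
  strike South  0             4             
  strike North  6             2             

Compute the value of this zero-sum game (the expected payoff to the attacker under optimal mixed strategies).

For the attacker to be willing to mix, the attacker must be indifferent between strike South and strike North, which pins down the defender's mix.
  the attacker's expected payoff from strike South: q·0 + (1−q)·4 = -4q + 4
  the attacker's expected payoff from strike North: q·6 + (1−q)·2 = 4q + 2
  -4q + 4 = 4q + 2  ⇒  -8q = -2  ⇒  q = 1/4.
The value is the attacker's expected payoff against this mix (using strike South): (1/4)·0 + (3/4)·4 = 3.

v = 3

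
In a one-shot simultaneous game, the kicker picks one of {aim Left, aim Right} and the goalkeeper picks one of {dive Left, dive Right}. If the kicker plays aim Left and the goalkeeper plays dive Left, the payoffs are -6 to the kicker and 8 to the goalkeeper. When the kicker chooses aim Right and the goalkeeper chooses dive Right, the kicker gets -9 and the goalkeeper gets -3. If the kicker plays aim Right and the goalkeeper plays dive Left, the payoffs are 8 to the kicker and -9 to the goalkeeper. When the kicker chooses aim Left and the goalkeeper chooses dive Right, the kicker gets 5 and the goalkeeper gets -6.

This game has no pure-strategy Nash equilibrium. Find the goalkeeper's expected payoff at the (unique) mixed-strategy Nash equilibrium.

-39/10

Set the goalkeeper's expected payoff from dive Left equal to that from dive Right:
  the goalkeeper's payoff from dive Left: p·8 + (1−p)·(-9) = 17p - 9
  the goalkeeper's payoff from dive Right: p·(-6) + (1−p)·(-3) = -3p - 3
  17p - 9 = -3p - 3  ⇒  20p = 6  ⇒  p = 3/10.
At equilibrium the goalkeeper is indifferent across columns, so the goalkeeper's payoff equals the payoff from dive Left: (3/10)·8 + (7/10)·(-9) = -39/10.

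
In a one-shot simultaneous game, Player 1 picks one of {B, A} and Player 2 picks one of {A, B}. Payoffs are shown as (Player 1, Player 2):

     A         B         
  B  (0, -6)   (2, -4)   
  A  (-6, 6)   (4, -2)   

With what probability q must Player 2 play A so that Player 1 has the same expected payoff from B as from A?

q = 1/4

Player 1's indifference between B and A determines Player 2's mixing probability q:
  Player 1's payoff to B: q·0 + (1−q)·2 = -2q + 2
  Player 1's payoff to A: q·(-6) + (1−q)·4 = -10q + 4
  -2q + 2 = -10q + 4  ⇒  8q = 2  ⇒  q = 1/4.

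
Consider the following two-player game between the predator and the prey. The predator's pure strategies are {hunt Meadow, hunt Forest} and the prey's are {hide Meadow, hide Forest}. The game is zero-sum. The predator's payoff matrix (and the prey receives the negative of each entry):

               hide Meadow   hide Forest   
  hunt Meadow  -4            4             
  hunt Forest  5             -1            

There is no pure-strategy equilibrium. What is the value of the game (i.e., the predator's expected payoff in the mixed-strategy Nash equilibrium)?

The prey's mix must leave the predator indifferent between hunt Meadow and hunt Forest.
  the predator's expected payoff from hunt Meadow: q·(-4) + (1−q)·4 = -8q + 4
  the predator's expected payoff from hunt Forest: q·5 + (1−q)·(-1) = 6q - 1
  -8q + 4 = 6q - 1  ⇒  -14q = -5  ⇒  q = 5/14.
The value is the predator's expected payoff against this mix (using hunt Meadow): (5/14)·(-4) + (9/14)·4 = 8/7.

v = 8/7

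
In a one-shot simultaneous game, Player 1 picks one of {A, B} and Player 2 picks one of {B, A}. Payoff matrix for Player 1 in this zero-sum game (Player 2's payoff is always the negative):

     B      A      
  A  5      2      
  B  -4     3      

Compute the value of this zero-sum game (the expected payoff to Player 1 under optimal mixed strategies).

v = 23/10

Set Player 1's expected payoff from A equal to that from B:
  Player 1's expected payoff from A: q·5 + (1−q)·2 = 3q + 2
  Player 1's expected payoff from B: q·(-4) + (1−q)·3 = -7q + 3
  3q + 2 = -7q + 3  ⇒  10q = 1  ⇒  q = 1/10.
The value is Player 1's expected payoff against this mix (using A): (1/10)·5 + (9/10)·2 = 23/10.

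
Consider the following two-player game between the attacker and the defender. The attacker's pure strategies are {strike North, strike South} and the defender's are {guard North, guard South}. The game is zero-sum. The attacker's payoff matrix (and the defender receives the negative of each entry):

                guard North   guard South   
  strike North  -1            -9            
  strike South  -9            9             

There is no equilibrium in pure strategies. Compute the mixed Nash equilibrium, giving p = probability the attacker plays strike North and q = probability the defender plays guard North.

p = 9/13, q = 9/13

Set the defender's expected payoff from guard North equal to that from guard South:
  the defender's expected payoff from guard North: p·1 + (1−p)·9 = -8p + 9
  the defender's expected payoff from guard South: p·9 + (1−p)·(-9) = 18p - 9
  -8p + 9 = 18p - 9  ⇒  -26p = -18  ⇒  p = 9/13.
For the attacker to be willing to mix, the attacker must be indifferent between strike North and strike South, which pins down the defender's mix.
  the attacker's payoff to strike North: q·(-1) + (1−q)·(-9) = 8q - 9
  the attacker's payoff to strike South: q·(-9) + (1−q)·9 = -18q + 9
  8q - 9 = -18q + 9  ⇒  26q = 18  ⇒  q = 9/13.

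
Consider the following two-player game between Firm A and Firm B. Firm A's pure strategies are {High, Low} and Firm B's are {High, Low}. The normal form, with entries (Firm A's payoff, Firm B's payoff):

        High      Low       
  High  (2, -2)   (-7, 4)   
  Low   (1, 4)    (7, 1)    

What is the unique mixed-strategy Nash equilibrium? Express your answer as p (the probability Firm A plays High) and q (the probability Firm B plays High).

For Firm B to be willing to mix, Firm B must be indifferent between High and Low, which pins down Firm A's mix.
  Firm B's payoff from High: p·(-2) + (1−p)·4 = -6p + 4
  Firm B's payoff from Low: p·4 + (1−p)·1 = 3p + 1
  -6p + 4 = 3p + 1  ⇒  -9p = -3  ⇒  p = 1/3.
Firm A's indifference between High and Low determines Firm B's mixing probability q:
  Firm A's payoff to High: q·2 + (1−q)·(-7) = 9q - 7
  Firm A's payoff to Low: q·1 + (1−q)·7 = -6q + 7
  9q - 7 = -6q + 7  ⇒  15q = 14  ⇒  q = 14/15.

p = 1/3, q = 14/15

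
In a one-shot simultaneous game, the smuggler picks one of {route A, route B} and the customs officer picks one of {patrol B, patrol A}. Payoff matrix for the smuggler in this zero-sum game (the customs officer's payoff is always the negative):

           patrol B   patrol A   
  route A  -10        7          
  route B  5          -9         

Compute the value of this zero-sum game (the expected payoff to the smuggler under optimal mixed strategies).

In a mixed equilibrium the smuggler is indifferent between route A and route B; this condition fixes q.
  the smuggler's payoff from route A: q·(-10) + (1−q)·7 = -17q + 7
  the smuggler's payoff from route B: q·5 + (1−q)·(-9) = 14q - 9
  -17q + 7 = 14q - 9  ⇒  -31q = -16  ⇒  q = 16/31.
The value is the smuggler's expected payoff against this mix (using route A): (16/31)·(-10) + (15/31)·7 = -55/31.

v = -55/31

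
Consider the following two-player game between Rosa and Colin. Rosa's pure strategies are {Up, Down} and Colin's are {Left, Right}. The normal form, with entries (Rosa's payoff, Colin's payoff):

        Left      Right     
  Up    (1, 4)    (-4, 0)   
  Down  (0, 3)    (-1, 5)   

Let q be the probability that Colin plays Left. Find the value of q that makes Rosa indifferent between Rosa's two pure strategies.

q = 3/4

Colin's mix must leave Rosa indifferent between Up and Down.
  Rosa's expected payoff from Up: q·1 + (1−q)·(-4) = 5q - 4
  Rosa's expected payoff from Down: q·0 + (1−q)·(-1) = q - 1
  5q - 4 = q - 1  ⇒  4q = 3  ⇒  q = 3/4.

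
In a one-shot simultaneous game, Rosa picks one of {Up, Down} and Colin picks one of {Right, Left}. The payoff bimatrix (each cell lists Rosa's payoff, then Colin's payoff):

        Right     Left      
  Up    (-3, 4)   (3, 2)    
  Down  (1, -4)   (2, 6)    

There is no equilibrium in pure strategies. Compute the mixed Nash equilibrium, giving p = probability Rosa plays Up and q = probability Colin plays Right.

p = 5/6, q = 1/5

For Colin to be willing to mix, Colin must be indifferent between Right and Left, which pins down Rosa's mix.
  Colin's payoff from Right: p·4 + (1−p)·(-4) = 8p - 4
  Colin's payoff from Left: p·2 + (1−p)·6 = -4p + 6
  8p - 4 = -4p + 6  ⇒  12p = 10  ⇒  p = 5/6.
In a mixed equilibrium Rosa is indifferent between Up and Down; this condition fixes q.
  Rosa's payoff from Up: q·(-3) + (1−q)·3 = -6q + 3
  Rosa's payoff from Down: q·1 + (1−q)·2 = -q + 2
  -6q + 3 = -q + 2  ⇒  -5q = -1  ⇒  q = 1/5.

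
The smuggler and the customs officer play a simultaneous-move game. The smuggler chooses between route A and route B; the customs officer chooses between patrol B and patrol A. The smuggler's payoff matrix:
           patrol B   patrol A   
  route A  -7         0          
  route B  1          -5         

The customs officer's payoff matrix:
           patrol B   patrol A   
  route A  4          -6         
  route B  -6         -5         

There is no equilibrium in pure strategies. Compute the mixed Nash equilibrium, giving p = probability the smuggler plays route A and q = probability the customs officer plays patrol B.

p = 1/11, q = 5/13

Set the customs officer's expected payoff from patrol B equal to that from patrol A:
  the customs officer's payoff to patrol B: p·4 + (1−p)·(-6) = 10p - 6
  the customs officer's payoff to patrol A: p·(-6) + (1−p)·(-5) = -p - 5
  10p - 6 = -p - 5  ⇒  11p = 1  ⇒  p = 1/11.
For the smuggler to be willing to mix, the smuggler must be indifferent between route A and route B, which pins down the customs officer's mix.
  the smuggler's payoff to route A: q·(-7) + (1−q)·0 = -7q
  the smuggler's payoff to route B: q·1 + (1−q)·(-5) = 6q - 5
  -7q = 6q - 5  ⇒  -13q = -5  ⇒  q = 5/13.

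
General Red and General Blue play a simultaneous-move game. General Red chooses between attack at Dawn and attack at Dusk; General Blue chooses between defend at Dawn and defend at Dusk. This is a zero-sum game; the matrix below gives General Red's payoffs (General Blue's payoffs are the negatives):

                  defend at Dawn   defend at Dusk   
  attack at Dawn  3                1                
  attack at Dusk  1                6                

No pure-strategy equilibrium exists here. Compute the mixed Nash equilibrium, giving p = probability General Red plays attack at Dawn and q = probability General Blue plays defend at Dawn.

p = 5/7, q = 5/7

In a mixed equilibrium General Blue is indifferent between defend at Dawn and defend at Dusk; this condition fixes p.
  General Blue's payoff to defend at Dawn: p·(-3) + (1−p)·(-1) = -2p - 1
  General Blue's payoff to defend at Dusk: p·(-1) + (1−p)·(-6) = 5p - 6
  -2p - 1 = 5p - 6  ⇒  -7p = -5  ⇒  p = 5/7.
Set General Red's expected payoff from attack at Dawn equal to that from attack at Dusk:
  General Red's expected payoff from attack at Dawn: q·3 + (1−q)·1 = 2q + 1
  General Red's expected payoff from attack at Dusk: q·1 + (1−q)·6 = -5q + 6
  2q + 1 = -5q + 6  ⇒  7q = 5  ⇒  q = 5/7.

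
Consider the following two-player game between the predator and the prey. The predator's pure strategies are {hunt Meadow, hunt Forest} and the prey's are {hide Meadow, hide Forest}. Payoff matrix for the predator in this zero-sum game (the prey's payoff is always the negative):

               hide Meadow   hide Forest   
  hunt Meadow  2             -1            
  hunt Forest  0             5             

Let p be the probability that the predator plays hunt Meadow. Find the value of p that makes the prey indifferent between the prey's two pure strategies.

For the prey to be willing to mix, the prey must be indifferent between hide Meadow and hide Forest, which pins down the predator's mix.
  the prey's expected payoff from hide Meadow: p·(-2) + (1−p)·0 = -2p
  the prey's expected payoff from hide Forest: p·1 + (1−p)·(-5) = 6p - 5
  -2p = 6p - 5  ⇒  -8p = -5  ⇒  p = 5/8.

p = 5/8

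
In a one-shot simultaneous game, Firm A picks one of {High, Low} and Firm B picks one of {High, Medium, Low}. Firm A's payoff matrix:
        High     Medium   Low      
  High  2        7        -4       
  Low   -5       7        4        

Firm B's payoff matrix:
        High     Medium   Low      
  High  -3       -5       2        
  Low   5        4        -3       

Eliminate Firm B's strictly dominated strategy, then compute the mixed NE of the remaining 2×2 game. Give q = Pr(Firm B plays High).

Firm B's strategy Medium is strictly dominated by High: -3 > -5 and 5 > 4. Eliminate Medium.
For Firm A to be willing to mix, Firm A must be indifferent between High and Low, which pins down Firm B's mix.
  Firm A's expected payoff from High: q·2 + (1−q)·(-4) = 6q - 4
  Firm A's expected payoff from Low: q·(-5) + (1−q)·4 = -9q + 4
  6q - 4 = -9q + 4  ⇒  15q = 8  ⇒  q = 8/15.

q = 8/15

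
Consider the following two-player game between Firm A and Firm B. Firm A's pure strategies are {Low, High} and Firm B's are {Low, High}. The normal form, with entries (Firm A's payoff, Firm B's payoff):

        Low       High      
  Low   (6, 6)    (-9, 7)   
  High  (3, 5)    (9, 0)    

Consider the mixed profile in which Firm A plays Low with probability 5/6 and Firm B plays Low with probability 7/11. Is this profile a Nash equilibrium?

Given Firm B's mix q = 7/11, Firm A's payoff from Low is 6/11 but from High is 57/11. Firm A strictly prefers High, so Firm A would not mix.
So the proposed profile is not a Nash equilibrium.

No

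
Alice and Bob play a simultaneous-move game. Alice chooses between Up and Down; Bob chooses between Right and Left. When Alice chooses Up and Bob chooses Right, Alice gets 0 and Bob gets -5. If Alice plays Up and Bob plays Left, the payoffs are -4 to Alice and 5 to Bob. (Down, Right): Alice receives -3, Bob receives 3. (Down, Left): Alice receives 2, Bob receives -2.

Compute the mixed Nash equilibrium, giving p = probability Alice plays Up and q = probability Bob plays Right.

p = 1/3, q = 2/3

For Bob to be willing to mix, Bob must be indifferent between Right and Left, which pins down Alice's mix.
  Bob's payoff to Right: p·(-5) + (1−p)·3 = -8p + 3
  Bob's payoff to Left: p·5 + (1−p)·(-2) = 7p - 2
  -8p + 3 = 7p - 2  ⇒  -15p = -5  ⇒  p = 1/3.
For Alice to be willing to mix, Alice must be indifferent between Up and Down, which pins down Bob's mix.
  Alice's payoff from Up: q·0 + (1−q)·(-4) = 4q - 4
  Alice's payoff from Down: q·(-3) + (1−q)·2 = -5q + 2
  4q - 4 = -5q + 2  ⇒  9q = 6  ⇒  q = 2/3.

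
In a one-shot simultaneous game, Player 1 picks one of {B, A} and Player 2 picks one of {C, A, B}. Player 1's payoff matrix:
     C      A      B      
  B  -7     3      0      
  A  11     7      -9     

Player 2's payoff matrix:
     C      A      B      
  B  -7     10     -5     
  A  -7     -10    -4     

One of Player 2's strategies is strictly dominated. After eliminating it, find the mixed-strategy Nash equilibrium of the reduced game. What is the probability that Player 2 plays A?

Player 2's strategy C is strictly dominated by B: -5 > -7 and -4 > -7. Eliminate C.
Set Player 1's expected payoff from B equal to that from A:
  Player 1's payoff from B: q·3 + (1−q)·0 = 3q
  Player 1's payoff from A: q·7 + (1−q)·(-9) = 16q - 9
  3q = 16q - 9  ⇒  -13q = -9  ⇒  q = 9/13.

q = 9/13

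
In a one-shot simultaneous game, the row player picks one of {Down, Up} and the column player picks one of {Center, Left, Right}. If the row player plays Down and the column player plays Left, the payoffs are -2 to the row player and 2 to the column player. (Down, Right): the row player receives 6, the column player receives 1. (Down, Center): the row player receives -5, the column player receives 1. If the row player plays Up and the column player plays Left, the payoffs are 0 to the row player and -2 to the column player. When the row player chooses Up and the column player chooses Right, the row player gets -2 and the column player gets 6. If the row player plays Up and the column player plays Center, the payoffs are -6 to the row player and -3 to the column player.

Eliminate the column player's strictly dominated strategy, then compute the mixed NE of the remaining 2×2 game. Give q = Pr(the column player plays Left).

The column player's strategy Center is strictly dominated by Left: 2 > 1 and -2 > -3. Eliminate Center.
The column player's mix must leave the row player indifferent between Down and Up.
  the row player's expected payoff from Down: q·(-2) + (1−q)·6 = -8q + 6
  the row player's expected payoff from Up: q·0 + (1−q)·(-2) = 2q - 2
  -8q + 6 = 2q - 2  ⇒  -10q = -8  ⇒  q = 4/5.

q = 4/5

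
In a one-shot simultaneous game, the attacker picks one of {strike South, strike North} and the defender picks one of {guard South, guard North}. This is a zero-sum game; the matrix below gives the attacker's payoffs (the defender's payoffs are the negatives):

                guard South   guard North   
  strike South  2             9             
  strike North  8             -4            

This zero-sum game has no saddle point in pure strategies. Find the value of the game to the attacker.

v = 80/19

The defender's mix must leave the attacker indifferent between strike South and strike North.
  the attacker's expected payoff from strike South: q·2 + (1−q)·9 = -7q + 9
  the attacker's expected payoff from strike North: q·8 + (1−q)·(-4) = 12q - 4
  -7q + 9 = 12q - 4  ⇒  -19q = -13  ⇒  q = 13/19.
The value is the attacker's expected payoff against this mix (using strike South): (13/19)·2 + (6/19)·9 = 80/19.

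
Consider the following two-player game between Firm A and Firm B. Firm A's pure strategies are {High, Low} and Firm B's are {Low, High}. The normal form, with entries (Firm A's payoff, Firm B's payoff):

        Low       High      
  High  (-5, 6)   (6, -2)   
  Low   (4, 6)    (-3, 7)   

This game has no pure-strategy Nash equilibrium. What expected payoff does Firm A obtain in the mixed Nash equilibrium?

For Firm A to be willing to mix, Firm A must be indifferent between High and Low, which pins down Firm B's mix.
  Firm A's expected payoff from High: q·(-5) + (1−q)·6 = -11q + 6
  Firm A's expected payoff from Low: q·4 + (1−q)·(-3) = 7q - 3
  -11q + 6 = 7q - 3  ⇒  -18q = -9  ⇒  q = 1/2.
At equilibrium Firm A is indifferent across rows, so Firm A's payoff equals the payoff from High: (1/2)·(-5) + (1/2)·6 = 1/2.

1/2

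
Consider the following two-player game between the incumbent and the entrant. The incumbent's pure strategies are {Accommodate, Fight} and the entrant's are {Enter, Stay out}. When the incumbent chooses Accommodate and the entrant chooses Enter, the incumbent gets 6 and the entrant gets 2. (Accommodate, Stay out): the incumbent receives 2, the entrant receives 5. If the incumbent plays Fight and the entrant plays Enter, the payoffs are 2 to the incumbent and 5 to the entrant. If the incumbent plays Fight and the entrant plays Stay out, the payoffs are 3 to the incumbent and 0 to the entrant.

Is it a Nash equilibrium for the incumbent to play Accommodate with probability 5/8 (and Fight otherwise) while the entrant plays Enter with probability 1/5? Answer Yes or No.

Check the entrant's indifference given the incumbent's mix p = 5/8:
  payoff from Enter = 25/8; payoff from Stay out = 25/8 — equal.
Check the incumbent's indifference given the entrant's mix q = 1/5:
  payoff from Accommodate = 14/5; payoff from Fight = 14/5 — equal.
Both players are indifferent, so neither can profitably deviate.

Yes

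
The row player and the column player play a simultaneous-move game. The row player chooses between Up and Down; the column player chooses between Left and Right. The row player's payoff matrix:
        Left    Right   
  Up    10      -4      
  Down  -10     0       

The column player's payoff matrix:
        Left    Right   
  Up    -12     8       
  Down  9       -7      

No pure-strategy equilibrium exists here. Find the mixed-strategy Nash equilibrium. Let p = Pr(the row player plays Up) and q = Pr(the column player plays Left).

p = 4/9, q = 1/6

The row player's mix must leave the column player indifferent between Left and Right.
  the column player's payoff from Left: p·(-12) + (1−p)·9 = -21p + 9
  the column player's payoff from Right: p·8 + (1−p)·(-7) = 15p - 7
  -21p + 9 = 15p - 7  ⇒  -36p = -16  ⇒  p = 4/9.
For the row player to be willing to mix, the row player must be indifferent between Up and Down, which pins down the column player's mix.
  the row player's payoff to Up: q·10 + (1−q)·(-4) = 14q - 4
  the row player's payoff to Down: q·(-10) + (1−q)·0 = -10q
  14q - 4 = -10q  ⇒  24q = 4  ⇒  q = 1/6.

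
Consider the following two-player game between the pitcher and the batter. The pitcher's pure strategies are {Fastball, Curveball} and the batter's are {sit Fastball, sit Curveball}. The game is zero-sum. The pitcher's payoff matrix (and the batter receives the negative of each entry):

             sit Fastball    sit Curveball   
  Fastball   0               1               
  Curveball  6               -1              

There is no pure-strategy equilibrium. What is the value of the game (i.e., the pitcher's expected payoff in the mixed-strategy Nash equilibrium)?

v = 3/4

The batter's mix must leave the pitcher indifferent between Fastball and Curveball.
  the pitcher's expected payoff from Fastball: q·0 + (1−q)·1 = -q + 1
  the pitcher's expected payoff from Curveball: q·6 + (1−q)·(-1) = 7q - 1
  -q + 1 = 7q - 1  ⇒  -8q = -2  ⇒  q = 1/4.
The value is the pitcher's expected payoff against this mix (using Fastball): (1/4)·0 + (3/4)·1 = 3/4.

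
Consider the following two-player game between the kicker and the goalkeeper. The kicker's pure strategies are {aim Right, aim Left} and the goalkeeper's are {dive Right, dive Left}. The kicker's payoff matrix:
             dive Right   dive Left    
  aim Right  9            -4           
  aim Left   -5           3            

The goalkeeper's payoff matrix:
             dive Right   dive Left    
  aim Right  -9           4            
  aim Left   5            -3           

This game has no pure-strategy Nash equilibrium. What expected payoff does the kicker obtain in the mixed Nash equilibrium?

1/3

Set the kicker's expected payoff from aim Right equal to that from aim Left:
  the kicker's payoff to aim Right: q·9 + (1−q)·(-4) = 13q - 4
  the kicker's payoff to aim Left: q·(-5) + (1−q)·3 = -8q + 3
  13q - 4 = -8q + 3  ⇒  21q = 7  ⇒  q = 1/3.
At equilibrium the kicker is indifferent across rows, so the kicker's payoff equals the payoff from aim Right: (1/3)·9 + (2/3)·(-4) = 1/3.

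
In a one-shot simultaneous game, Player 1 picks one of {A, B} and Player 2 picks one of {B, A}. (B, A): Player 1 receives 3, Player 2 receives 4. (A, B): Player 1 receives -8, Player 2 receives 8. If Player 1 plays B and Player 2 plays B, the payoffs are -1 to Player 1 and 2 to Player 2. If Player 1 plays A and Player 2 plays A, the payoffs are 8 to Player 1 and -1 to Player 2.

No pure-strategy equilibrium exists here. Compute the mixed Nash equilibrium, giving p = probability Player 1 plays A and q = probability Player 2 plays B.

For Player 2 to be willing to mix, Player 2 must be indifferent between B and A, which pins down Player 1's mix.
  Player 2's payoff from B: p·8 + (1−p)·2 = 6p + 2
  Player 2's payoff from A: p·(-1) + (1−p)·4 = -5p + 4
  6p + 2 = -5p + 4  ⇒  11p = 2  ⇒  p = 2/11.
In a mixed equilibrium Player 1 is indifferent between A and B; this condition fixes q.
  Player 1's expected payoff from A: q·(-8) + (1−q)·8 = -16q + 8
  Player 1's expected payoff from B: q·(-1) + (1−q)·3 = -4q + 3
  -16q + 8 = -4q + 3  ⇒  -12q = -5  ⇒  q = 5/12.

p = 2/11, q = 5/12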